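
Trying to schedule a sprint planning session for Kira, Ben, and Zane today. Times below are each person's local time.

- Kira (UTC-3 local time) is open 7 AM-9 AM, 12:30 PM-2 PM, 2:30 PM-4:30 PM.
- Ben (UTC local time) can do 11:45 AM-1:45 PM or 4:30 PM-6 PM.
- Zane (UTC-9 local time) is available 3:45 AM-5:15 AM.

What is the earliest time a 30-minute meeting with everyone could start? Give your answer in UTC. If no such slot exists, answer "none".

none

Kira in UTC: 10:00-12:00, 15:30-17:00, 17:30-19:30 (add 3h to convert from UTC-3).
Ben in UTC: 11:45-13:45, 16:30-18:00.
Zane in UTC: 12:45-14:15 (add 9h to convert from UTC-9).
Kira ∩ Ben: 11:45-12:00, 16:30-17:00, 17:30-18:00.
Kira ∩ Ben ∩ Zane: ∅.
There is no time when everyone is free.
No common window is at least 30 minutes long.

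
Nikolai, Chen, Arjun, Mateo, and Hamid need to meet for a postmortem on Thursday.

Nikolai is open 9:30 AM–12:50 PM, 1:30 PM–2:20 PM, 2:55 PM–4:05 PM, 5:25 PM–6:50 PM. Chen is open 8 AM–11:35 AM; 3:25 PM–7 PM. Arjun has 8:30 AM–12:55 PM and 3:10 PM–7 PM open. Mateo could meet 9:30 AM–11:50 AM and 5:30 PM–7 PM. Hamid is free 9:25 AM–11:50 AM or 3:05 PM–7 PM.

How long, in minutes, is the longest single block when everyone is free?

125

Nikolai ∩ Chen: 09:30-11:35, 15:25-16:05, 17:25-18:50.
Nikolai ∩ Chen ∩ Arjun: 09:30-11:35, 15:25-16:05, 17:25-18:50.
Nikolai ∩ Chen ∩ Arjun ∩ Mateo: 09:30-11:35, 17:30-18:50.
Nikolai ∩ Chen ∩ Arjun ∩ Mateo ∩ Hamid: 09:30-11:35, 17:30-18:50.
Those are the intersection windows.
The longest is 09:30-11:35 at 125 minutes.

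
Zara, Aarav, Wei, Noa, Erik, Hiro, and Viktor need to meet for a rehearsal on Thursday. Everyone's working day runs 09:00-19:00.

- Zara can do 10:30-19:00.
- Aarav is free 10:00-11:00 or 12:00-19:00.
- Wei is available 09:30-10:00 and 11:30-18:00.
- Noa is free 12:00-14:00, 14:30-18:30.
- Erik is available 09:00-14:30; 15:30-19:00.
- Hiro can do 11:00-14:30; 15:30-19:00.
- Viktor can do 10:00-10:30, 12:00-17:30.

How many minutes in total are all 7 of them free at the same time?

Zara ∩ Aarav: 10:30-11:00, 12:00-19:00.
Zara ∩ Aarav ∩ Wei: 12:00-18:00.
Zara ∩ Aarav ∩ Wei ∩ Noa: 12:00-14:00, 14:30-18:00.
Zara ∩ Aarav ∩ Wei ∩ Noa ∩ Erik: 12:00-14:00, 15:30-18:00.
Zara ∩ Aarav ∩ Wei ∩ Noa ∩ Erik ∩ Hiro: 12:00-14:00, 15:30-18:00.
Zara ∩ Aarav ∩ Wei ∩ Noa ∩ Erik ∩ Hiro ∩ Viktor: 12:00-14:00, 15:30-17:30.
Summing the common windows: 120 + 120 = 240 minutes.

240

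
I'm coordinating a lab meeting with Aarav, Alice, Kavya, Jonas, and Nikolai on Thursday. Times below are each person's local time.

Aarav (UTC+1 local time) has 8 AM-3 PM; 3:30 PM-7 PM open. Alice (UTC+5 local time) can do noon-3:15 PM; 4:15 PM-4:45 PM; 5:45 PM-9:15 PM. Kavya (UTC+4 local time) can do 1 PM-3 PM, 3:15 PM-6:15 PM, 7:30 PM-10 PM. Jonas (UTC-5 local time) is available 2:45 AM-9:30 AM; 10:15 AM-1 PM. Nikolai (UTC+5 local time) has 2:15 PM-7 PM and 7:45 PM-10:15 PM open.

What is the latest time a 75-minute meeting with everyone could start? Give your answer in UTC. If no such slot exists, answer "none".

Aarav in UTC: 07:00-14:00, 14:30-18:00 (subtract 1h to convert from UTC+1).
Alice in UTC: 07:00-10:15, 11:15-11:45, 12:45-16:15 (subtract 5h to convert from UTC+5).
Kavya in UTC: 09:00-11:00, 11:15-14:15, 15:30-18:00 (subtract 4h to convert from UTC+4).
Jonas in UTC: 07:45-14:30, 15:15-18:00 (add 5h to convert from UTC-5).
Nikolai in UTC: 09:15-14:00, 14:45-17:15 (subtract 5h to convert from UTC+5).
Aarav ∩ Alice: 07:00-10:15, 11:15-11:45, 12:45-14:00, 14:30-16:15.
Aarav ∩ Alice ∩ Kavya: 09:00-10:15, 11:15-11:45, 12:45-14:00, 15:30-16:15.
Aarav ∩ Alice ∩ Kavya ∩ Jonas: 09:00-10:15, 11:15-11:45, 12:45-14:00, 15:30-16:15.
Aarav ∩ Alice ∩ Kavya ∩ Jonas ∩ Nikolai: 09:15-10:15, 11:15-11:45, 12:45-14:00, 15:30-16:15.
So the common availability across everyone is 09:15-10:15, 11:15-11:45, 12:45-14:00, 15:30-16:15.
The last common window of at least 75 minutes is 12:45-14:00; a 75-minute meeting can start as late as 12:45 and still end by 14:00.

12:45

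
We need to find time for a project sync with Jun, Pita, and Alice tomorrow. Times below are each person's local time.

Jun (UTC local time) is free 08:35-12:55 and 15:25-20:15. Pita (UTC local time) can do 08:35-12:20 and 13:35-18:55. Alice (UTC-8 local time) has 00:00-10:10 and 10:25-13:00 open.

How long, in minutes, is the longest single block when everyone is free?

225

Jun in UTC: 08:35-12:55, 15:25-20:15.
Pita in UTC: 08:35-12:20, 13:35-18:55.
Alice in UTC: 08:00-18:10, 18:25-21:00 (add 8h to convert from UTC-8).
Jun ∩ Pita: 08:35-12:20, 15:25-18:55.
Jun ∩ Pita ∩ Alice: 08:35-12:20, 15:25-18:10, 18:25-18:55.
So the common availability across everyone is 08:35-12:20, 15:25-18:10, 18:25-18:55.
The longest is 08:35-12:20 at 225 minutes.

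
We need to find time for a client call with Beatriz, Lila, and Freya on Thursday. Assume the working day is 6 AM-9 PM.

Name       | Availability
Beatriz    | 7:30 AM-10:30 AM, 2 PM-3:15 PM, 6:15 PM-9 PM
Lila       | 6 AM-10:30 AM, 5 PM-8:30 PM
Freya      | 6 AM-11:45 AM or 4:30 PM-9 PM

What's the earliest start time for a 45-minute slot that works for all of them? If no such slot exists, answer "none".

07:30

Beatriz ∩ Lila: 07:30-10:30, 18:15-20:30.
Beatriz ∩ Lila ∩ Freya: 07:30-10:30, 18:15-20:30.
The first common window of at least 45 minutes is 07:30-10:30, so the earliest start is 07:30.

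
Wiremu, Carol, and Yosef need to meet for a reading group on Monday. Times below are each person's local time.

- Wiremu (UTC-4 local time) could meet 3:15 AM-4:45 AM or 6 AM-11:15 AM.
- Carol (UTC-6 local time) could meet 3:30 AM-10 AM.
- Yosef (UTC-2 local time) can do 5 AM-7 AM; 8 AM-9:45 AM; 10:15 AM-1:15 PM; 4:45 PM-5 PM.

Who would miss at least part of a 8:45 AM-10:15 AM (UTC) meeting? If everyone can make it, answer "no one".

Wiremu in UTC: 07:15-08:45, 10:00-15:15 (add 4h to convert from UTC-4).
Carol in UTC: 09:30-16:00 (add 6h to convert from UTC-6).
Yosef in UTC: 07:00-09:00, 10:00-11:45, 12:15-15:15, 18:45-19:00 (add 2h to convert from UTC-2).
Wiremu: not fully free for 08:45-10:15. Carol: not fully free for 08:45-10:15. Yosef: not fully free for 08:45-10:15.

Carol, Wiremu, Yosef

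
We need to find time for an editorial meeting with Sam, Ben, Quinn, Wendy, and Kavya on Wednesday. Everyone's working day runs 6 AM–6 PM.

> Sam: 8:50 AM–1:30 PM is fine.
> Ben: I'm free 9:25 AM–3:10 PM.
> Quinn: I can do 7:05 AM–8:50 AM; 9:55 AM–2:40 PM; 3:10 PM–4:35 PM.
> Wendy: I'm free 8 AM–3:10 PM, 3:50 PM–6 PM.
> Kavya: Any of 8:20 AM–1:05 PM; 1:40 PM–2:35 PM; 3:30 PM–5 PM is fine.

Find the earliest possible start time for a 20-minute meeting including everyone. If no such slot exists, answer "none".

Sam ∩ Ben: 09:25-13:30.
Sam ∩ Ben ∩ Quinn: 09:55-13:30.
Sam ∩ Ben ∩ Quinn ∩ Wendy: 09:55-13:30.
Sam ∩ Ben ∩ Quinn ∩ Wendy ∩ Kavya: 09:55-13:05.
The first common window of at least 20 minutes is 09:55-13:05, so the earliest start is 09:55.

09:55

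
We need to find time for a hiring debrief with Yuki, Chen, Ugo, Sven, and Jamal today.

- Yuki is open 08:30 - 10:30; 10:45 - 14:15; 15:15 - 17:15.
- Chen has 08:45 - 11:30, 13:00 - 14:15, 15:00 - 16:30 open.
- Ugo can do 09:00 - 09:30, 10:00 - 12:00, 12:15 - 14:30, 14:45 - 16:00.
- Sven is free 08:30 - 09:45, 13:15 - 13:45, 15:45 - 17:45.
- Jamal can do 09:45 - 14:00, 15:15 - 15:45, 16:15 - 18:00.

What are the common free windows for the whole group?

Yuki ∩ Chen: 08:45-10:30, 10:45-11:30, 13:00-14:15, 15:15-16:30.
Yuki ∩ Chen ∩ Ugo: 09:00-09:30, 10:00-10:30, 10:45-11:30, 13:00-14:15, 15:15-16:00.
Yuki ∩ Chen ∩ Ugo ∩ Sven: 09:00-09:30, 13:15-13:45, 15:45-16:00.
Yuki ∩ Chen ∩ Ugo ∩ Sven ∩ Jamal: 13:15-13:45.

13:15-13:45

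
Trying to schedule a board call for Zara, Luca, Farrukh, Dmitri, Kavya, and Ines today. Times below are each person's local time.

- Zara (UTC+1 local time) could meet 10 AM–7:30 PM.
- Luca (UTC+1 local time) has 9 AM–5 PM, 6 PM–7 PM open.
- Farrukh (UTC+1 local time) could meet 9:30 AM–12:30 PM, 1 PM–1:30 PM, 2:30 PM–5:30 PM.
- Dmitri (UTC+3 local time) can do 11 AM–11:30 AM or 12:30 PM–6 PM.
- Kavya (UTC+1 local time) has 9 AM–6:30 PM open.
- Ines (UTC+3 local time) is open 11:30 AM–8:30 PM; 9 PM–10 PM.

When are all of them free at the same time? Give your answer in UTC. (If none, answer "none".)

09:30-11:30, 12:00-12:30, 13:30-15:00

Zara in UTC: 09:00-18:30 (subtract 1h to convert from UTC+1).
Luca in UTC: 08:00-16:00, 17:00-18:00 (subtract 1h to convert from UTC+1).
Farrukh in UTC: 08:30-11:30, 12:00-12:30, 13:30-16:30 (subtract 1h to convert from UTC+1).
Dmitri in UTC: 08:00-08:30, 09:30-15:00 (subtract 3h to convert from UTC+3).
Kavya in UTC: 08:00-17:30 (subtract 1h to convert from UTC+1).
Ines in UTC: 08:30-17:30, 18:00-19:00 (subtract 3h to convert from UTC+3).
Zara ∩ Luca: 09:00-16:00, 17:00-18:00.
Zara ∩ Luca ∩ Farrukh: 09:00-11:30, 12:00-12:30, 13:30-16:00.
Zara ∩ Luca ∩ Farrukh ∩ Dmitri: 09:30-11:30, 12:00-12:30, 13:30-15:00.
Zara ∩ Luca ∩ Farrukh ∩ Dmitri ∩ Kavya: 09:30-11:30, 12:00-12:30, 13:30-15:00.
Zara ∩ Luca ∩ Farrukh ∩ Dmitri ∩ Kavya ∩ Ines: 09:30-11:30, 12:00-12:30, 13:30-15:00.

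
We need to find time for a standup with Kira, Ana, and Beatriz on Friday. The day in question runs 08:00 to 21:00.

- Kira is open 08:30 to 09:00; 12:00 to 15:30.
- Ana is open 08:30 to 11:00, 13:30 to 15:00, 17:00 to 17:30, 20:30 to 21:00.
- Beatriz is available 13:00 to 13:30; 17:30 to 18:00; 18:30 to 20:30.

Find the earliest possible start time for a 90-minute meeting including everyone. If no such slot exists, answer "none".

Kira ∩ Ana: 08:30-09:00, 13:30-15:00.
Kira ∩ Ana ∩ Beatriz: ∅.
There is no time when everyone is free.
No common window is at least 90 minutes long.

none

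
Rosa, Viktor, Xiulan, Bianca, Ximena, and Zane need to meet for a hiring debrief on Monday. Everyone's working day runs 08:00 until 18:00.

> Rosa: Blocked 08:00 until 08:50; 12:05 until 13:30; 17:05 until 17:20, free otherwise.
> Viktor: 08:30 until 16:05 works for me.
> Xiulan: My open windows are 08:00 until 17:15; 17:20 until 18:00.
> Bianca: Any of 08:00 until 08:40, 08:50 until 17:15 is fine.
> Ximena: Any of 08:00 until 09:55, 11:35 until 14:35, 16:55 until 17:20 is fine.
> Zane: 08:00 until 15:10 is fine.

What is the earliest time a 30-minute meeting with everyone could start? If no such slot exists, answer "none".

Rosa free: 08:50-12:05, 13:30-17:05, 17:20-18:00 (invert busy blocks within the working day).
Viktor free: 08:30-16:05.
Xiulan free: 08:00-17:15, 17:20-18:00.
Bianca free: 08:00-08:40, 08:50-17:15.
Ximena free: 08:00-09:55, 11:35-14:35, 16:55-17:20.
Zane free: 08:00-15:10.
Rosa ∩ Viktor: 08:50-12:05, 13:30-16:05.
Rosa ∩ Viktor ∩ Xiulan: 08:50-12:05, 13:30-16:05.
Rosa ∩ Viktor ∩ Xiulan ∩ Bianca: 08:50-12:05, 13:30-16:05.
Rosa ∩ Viktor ∩ Xiulan ∩ Bianca ∩ Ximena: 08:50-09:55, 11:35-12:05, 13:30-14:35.
Rosa ∩ Viktor ∩ Xiulan ∩ Bianca ∩ Ximena ∩ Zane: 08:50-09:55, 11:35-12:05, 13:30-14:35.
The first common window of at least 30 minutes is 08:50-09:55, so the earliest start is 08:50.

08:50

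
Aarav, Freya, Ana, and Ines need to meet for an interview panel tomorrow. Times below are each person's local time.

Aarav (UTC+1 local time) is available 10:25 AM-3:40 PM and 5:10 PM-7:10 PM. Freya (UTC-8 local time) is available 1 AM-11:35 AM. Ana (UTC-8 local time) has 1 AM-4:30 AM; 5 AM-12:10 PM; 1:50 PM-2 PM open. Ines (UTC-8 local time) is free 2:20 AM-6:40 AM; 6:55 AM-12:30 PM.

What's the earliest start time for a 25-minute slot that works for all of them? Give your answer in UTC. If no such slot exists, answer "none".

10:20

Aarav in UTC: 09:25-14:40, 16:10-18:10 (subtract 1h to convert from UTC+1).
Freya in UTC: 09:00-19:35 (add 8h to convert from UTC-8).
Ana in UTC: 09:00-12:30, 13:00-20:10, 21:50-22:00 (add 8h to convert from UTC-8).
Ines in UTC: 10:20-14:40, 14:55-20:30 (add 8h to convert from UTC-8).
Aarav ∩ Freya: 09:25-14:40, 16:10-18:10.
Aarav ∩ Freya ∩ Ana: 09:25-12:30, 13:00-14:40, 16:10-18:10.
Aarav ∩ Freya ∩ Ana ∩ Ines: 10:20-12:30, 13:00-14:40, 16:10-18:10.
The first common window of at least 25 minutes is 10:20-12:30, so the earliest start is 10:20.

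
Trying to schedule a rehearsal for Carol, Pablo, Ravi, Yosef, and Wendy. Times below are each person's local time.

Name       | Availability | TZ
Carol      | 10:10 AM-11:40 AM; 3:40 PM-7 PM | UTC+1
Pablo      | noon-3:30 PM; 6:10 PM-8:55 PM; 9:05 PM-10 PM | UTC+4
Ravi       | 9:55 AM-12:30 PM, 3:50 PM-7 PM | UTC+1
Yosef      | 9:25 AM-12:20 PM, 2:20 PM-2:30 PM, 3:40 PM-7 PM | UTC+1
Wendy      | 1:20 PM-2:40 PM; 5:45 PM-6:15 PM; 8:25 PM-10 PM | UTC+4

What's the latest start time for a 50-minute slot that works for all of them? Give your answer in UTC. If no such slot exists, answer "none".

Carol in UTC: 09:10-10:40, 14:40-18:00 (subtract 1h to convert from UTC+1).
Pablo in UTC: 08:00-11:30, 14:10-16:55, 17:05-18:00 (subtract 4h to convert from UTC+4).
Ravi in UTC: 08:55-11:30, 14:50-18:00 (subtract 1h to convert from UTC+1).
Yosef in UTC: 08:25-11:20, 13:20-13:30, 14:40-18:00 (subtract 1h to convert from UTC+1).
Wendy in UTC: 09:20-10:40, 13:45-14:15, 16:25-18:00 (subtract 4h to convert from UTC+4).
Carol ∩ Pablo: 09:10-10:40, 14:40-16:55, 17:05-18:00.
Carol ∩ Pablo ∩ Ravi: 09:10-10:40, 14:50-16:55, 17:05-18:00.
Carol ∩ Pablo ∩ Ravi ∩ Yosef: 09:10-10:40, 14:50-16:55, 17:05-18:00.
Carol ∩ Pablo ∩ Ravi ∩ Yosef ∩ Wendy: 09:20-10:40, 16:25-16:55, 17:05-18:00.
The last common window of at least 50 minutes is 17:05-18:00; a 50-minute meeting can start as late as 17:10 and still end by 18:00.

17:10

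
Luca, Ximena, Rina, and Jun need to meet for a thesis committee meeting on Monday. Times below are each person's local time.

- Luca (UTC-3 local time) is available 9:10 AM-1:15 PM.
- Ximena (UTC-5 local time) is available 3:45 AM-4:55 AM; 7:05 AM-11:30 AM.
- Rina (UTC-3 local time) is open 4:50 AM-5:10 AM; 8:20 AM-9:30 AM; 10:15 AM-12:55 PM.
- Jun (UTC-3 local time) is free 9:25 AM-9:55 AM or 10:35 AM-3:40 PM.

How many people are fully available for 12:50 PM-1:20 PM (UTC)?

2

Luca in UTC: 12:10-16:15 (add 3h to convert from UTC-3).
Ximena in UTC: 08:45-09:55, 12:05-16:30 (add 5h to convert from UTC-5).
Rina in UTC: 07:50-08:10, 11:20-12:30, 13:15-15:55 (add 3h to convert from UTC-3).
Jun in UTC: 12:25-12:55, 13:35-18:40 (add 3h to convert from UTC-3).
Luca and Ximena can make the full 12:50-13:20 slot — that's 2.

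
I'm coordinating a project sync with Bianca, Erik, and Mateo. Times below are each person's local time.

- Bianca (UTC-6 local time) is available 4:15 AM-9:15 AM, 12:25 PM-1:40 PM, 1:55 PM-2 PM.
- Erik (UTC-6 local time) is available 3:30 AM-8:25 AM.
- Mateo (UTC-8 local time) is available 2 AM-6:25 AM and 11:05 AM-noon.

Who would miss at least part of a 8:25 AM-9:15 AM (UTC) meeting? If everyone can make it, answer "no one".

Bianca, Erik, Mateo

Bianca in UTC: 10:15-15:15, 18:25-19:40, 19:55-20:00 (add 6h to convert from UTC-6).
Erik in UTC: 09:30-14:25 (add 6h to convert from UTC-6).
Mateo in UTC: 10:00-14:25, 19:05-20:00 (add 8h to convert from UTC-8).
Bianca: not fully free for 08:25-09:15. Erik: not fully free for 08:25-09:15. Mateo: not fully free for 08:25-09:15.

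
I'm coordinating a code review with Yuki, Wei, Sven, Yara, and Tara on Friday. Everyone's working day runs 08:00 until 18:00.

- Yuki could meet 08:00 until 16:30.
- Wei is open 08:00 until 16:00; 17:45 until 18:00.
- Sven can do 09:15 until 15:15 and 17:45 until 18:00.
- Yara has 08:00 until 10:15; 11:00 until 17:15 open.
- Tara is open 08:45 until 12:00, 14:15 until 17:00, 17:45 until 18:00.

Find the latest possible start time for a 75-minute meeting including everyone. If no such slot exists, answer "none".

Yuki ∩ Wei: 08:00-16:00.
Yuki ∩ Wei ∩ Sven: 09:15-15:15.
Yuki ∩ Wei ∩ Sven ∩ Yara: 09:15-10:15, 11:00-15:15.
Yuki ∩ Wei ∩ Sven ∩ Yara ∩ Tara: 09:15-10:15, 11:00-12:00, 14:15-15:15.
No common window is at least 75 minutes long.

none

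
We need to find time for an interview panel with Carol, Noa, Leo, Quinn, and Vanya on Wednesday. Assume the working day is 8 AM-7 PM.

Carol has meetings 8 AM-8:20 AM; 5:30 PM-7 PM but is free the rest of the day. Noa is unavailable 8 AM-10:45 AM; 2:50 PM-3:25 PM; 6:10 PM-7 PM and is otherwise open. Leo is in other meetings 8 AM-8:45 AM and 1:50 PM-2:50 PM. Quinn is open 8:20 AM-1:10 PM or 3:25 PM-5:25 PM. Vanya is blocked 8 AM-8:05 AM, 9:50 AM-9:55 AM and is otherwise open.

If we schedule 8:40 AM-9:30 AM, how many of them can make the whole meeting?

Carol free: 08:20-17:30 (invert busy blocks within the working day).
Noa free: 10:45-14:50, 15:25-18:10 (invert busy blocks within the working day).
Leo free: 08:45-13:50, 14:50-19:00 (invert busy blocks within the working day).
Quinn free: 08:20-13:10, 15:25-17:25.
Vanya free: 08:05-09:50, 09:55-19:00 (invert busy blocks within the working day).
Carol, Quinn, and Vanya can make the full 08:40-09:30 slot — that's 3.

3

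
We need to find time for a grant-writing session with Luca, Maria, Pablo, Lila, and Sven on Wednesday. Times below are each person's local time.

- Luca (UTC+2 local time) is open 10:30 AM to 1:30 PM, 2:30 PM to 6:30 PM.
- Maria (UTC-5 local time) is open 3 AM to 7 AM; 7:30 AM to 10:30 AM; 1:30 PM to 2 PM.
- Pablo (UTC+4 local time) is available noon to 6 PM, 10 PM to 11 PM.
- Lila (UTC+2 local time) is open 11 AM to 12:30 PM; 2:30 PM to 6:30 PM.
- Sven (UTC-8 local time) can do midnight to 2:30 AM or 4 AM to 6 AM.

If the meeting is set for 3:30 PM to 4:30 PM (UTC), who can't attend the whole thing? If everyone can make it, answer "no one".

Luca in UTC: 08:30-11:30, 12:30-16:30 (subtract 2h to convert from UTC+2).
Maria in UTC: 08:00-12:00, 12:30-15:30, 18:30-19:00 (add 5h to convert from UTC-5).
Pablo in UTC: 08:00-14:00, 18:00-19:00 (subtract 4h to convert from UTC+4).
Lila in UTC: 09:00-10:30, 12:30-16:30 (subtract 2h to convert from UTC+2).
Sven in UTC: 08:00-10:30, 12:00-14:00 (add 8h to convert from UTC-8).
Luca: free for 15:30-16:30. Maria: not fully free for 15:30-16:30. Pablo: not fully free for 15:30-16:30. Lila: free for 15:30-16:30. Sven: not fully free for 15:30-16:30.

Maria, Pablo, Sven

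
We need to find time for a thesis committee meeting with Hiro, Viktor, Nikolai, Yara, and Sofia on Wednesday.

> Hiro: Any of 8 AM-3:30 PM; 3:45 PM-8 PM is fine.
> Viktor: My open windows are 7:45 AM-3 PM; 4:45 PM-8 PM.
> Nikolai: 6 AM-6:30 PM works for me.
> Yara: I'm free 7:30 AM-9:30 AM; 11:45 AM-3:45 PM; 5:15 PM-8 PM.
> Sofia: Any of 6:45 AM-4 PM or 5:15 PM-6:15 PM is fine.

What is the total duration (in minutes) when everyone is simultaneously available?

Hiro ∩ Viktor: 08:00-15:00, 16:45-20:00.
Hiro ∩ Viktor ∩ Nikolai: 08:00-15:00, 16:45-18:30.
Hiro ∩ Viktor ∩ Nikolai ∩ Yara: 08:00-09:30, 11:45-15:00, 17:15-18:30.
Hiro ∩ Viktor ∩ Nikolai ∩ Yara ∩ Sofia: 08:00-09:30, 11:45-15:00, 17:15-18:15.
So the common availability across everyone is 08:00-09:30, 11:45-15:00, 17:15-18:15.
Summing the common windows: 90 + 195 + 60 = 345 minutes.

345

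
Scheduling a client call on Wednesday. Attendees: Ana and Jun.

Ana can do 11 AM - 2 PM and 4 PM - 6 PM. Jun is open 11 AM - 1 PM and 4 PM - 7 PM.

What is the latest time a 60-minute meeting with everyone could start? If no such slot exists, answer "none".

Ana ∩ Jun: 11:00-13:00, 16:00-18:00.
So the common availability across everyone is 11:00-13:00, 16:00-18:00.
The last common window of at least 60 minutes is 16:00-18:00; a 60-minute meeting can start as late as 17:00 and still end by 18:00.

17:00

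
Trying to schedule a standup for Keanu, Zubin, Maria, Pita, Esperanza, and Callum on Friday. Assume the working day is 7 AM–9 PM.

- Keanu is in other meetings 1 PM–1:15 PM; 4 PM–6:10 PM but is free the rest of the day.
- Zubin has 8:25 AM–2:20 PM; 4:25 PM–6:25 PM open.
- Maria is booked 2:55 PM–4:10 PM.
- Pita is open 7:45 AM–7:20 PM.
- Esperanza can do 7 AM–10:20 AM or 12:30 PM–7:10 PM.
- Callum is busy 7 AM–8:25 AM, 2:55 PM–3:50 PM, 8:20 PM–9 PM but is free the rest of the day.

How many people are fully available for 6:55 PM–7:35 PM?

3

Keanu free: 07:00-13:00, 13:15-16:00, 18:10-21:00 (invert busy blocks within the working day).
Zubin free: 08:25-14:20, 16:25-18:25.
Maria free: 07:00-14:55, 16:10-21:00 (invert busy blocks within the working day).
Pita free: 07:45-19:20.
Esperanza free: 07:00-10:20, 12:30-19:10.
Callum free: 08:25-14:55, 15:50-20:20 (invert busy blocks within the working day).
Keanu, Maria, and Callum can make the full 18:55-19:35 slot — that's 3.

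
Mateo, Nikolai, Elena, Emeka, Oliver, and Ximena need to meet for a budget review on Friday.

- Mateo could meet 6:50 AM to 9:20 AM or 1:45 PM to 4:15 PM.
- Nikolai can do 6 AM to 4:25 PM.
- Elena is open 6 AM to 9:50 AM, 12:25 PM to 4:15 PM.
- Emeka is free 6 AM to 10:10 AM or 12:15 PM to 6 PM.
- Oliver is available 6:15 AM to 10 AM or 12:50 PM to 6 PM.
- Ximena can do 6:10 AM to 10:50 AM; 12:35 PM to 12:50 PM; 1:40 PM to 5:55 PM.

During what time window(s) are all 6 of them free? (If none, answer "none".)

Mateo ∩ Nikolai: 06:50-09:20, 13:45-16:15.
Mateo ∩ Nikolai ∩ Elena: 06:50-09:20, 13:45-16:15.
Mateo ∩ Nikolai ∩ Elena ∩ Emeka: 06:50-09:20, 13:45-16:15.
Mateo ∩ Nikolai ∩ Elena ∩ Emeka ∩ Oliver: 06:50-09:20, 13:45-16:15.
Mateo ∩ Nikolai ∩ Elena ∩ Emeka ∩ Oliver ∩ Ximena: 06:50-09:20, 13:45-16:15.
So the common availability across everyone is 06:50-09:20, 13:45-16:15.

06:50-09:20, 13:45-16:15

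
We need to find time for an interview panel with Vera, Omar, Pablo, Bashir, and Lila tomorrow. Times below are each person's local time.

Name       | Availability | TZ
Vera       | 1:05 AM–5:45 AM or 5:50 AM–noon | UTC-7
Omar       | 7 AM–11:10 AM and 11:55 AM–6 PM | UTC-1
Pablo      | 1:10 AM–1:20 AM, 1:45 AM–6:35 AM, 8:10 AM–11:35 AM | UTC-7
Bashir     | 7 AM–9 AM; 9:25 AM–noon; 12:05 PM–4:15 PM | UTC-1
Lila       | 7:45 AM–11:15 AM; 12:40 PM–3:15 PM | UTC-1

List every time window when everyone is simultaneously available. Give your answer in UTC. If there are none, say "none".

Vera in UTC: 08:05-12:45, 12:50-19:00 (add 7h to convert from UTC-7).
Omar in UTC: 08:00-12:10, 12:55-19:00 (add 1h to convert from UTC-1).
Pablo in UTC: 08:10-08:20, 08:45-13:35, 15:10-18:35 (add 7h to convert from UTC-7).
Bashir in UTC: 08:00-10:00, 10:25-13:00, 13:05-17:15 (add 1h to convert from UTC-1).
Lila in UTC: 08:45-12:15, 13:40-16:15 (add 1h to convert from UTC-1).
Vera ∩ Omar: 08:05-12:10, 12:55-19:00.
Vera ∩ Omar ∩ Pablo: 08:10-08:20, 08:45-12:10, 12:55-13:35, 15:10-18:35.
Vera ∩ Omar ∩ Pablo ∩ Bashir: 08:10-08:20, 08:45-10:00, 10:25-12:10, 12:55-13:00, 13:05-13:35, 15:10-17:15.
Vera ∩ Omar ∩ Pablo ∩ Bashir ∩ Lila: 08:45-10:00, 10:25-12:10, 15:10-16:15.

08:45-10:00, 10:25-12:10, 15:10-16:15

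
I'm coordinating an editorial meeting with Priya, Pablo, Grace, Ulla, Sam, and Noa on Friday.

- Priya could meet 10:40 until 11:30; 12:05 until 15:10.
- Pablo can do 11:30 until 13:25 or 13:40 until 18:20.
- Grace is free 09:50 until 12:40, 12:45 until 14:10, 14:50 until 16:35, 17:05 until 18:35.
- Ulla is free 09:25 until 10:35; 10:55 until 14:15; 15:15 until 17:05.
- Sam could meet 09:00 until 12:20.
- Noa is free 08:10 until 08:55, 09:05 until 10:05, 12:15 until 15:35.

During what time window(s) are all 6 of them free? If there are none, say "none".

Priya ∩ Pablo: 12:05-13:25, 13:40-15:10.
Priya ∩ Pablo ∩ Grace: 12:05-12:40, 12:45-13:25, 13:40-14:10, 14:50-15:10.
Priya ∩ Pablo ∩ Grace ∩ Ulla: 12:05-12:40, 12:45-13:25, 13:40-14:10.
Priya ∩ Pablo ∩ Grace ∩ Ulla ∩ Sam: 12:05-12:20.
Priya ∩ Pablo ∩ Grace ∩ Ulla ∩ Sam ∩ Noa: 12:15-12:20.

12:15-12:20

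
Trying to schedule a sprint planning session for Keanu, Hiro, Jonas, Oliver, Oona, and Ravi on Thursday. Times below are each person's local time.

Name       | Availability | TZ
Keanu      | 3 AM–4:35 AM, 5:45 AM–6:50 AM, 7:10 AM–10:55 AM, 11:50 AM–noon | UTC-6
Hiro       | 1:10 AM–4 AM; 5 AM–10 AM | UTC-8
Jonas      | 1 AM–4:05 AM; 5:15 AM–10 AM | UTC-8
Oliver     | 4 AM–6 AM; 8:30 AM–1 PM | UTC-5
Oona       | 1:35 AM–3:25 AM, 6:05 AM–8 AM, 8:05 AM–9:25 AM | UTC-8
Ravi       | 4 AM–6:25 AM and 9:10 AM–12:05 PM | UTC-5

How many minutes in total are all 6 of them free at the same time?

220

Keanu in UTC: 09:00-10:35, 11:45-12:50, 13:10-16:55, 17:50-18:00 (add 6h to convert from UTC-6).
Hiro in UTC: 09:10-12:00, 13:00-18:00 (add 8h to convert from UTC-8).
Jonas in UTC: 09:00-12:05, 13:15-18:00 (add 8h to convert from UTC-8).
Oliver in UTC: 09:00-11:00, 13:30-18:00 (add 5h to convert from UTC-5).
Oona in UTC: 09:35-11:25, 14:05-16:00, 16:05-17:25 (add 8h to convert from UTC-8).
Ravi in UTC: 09:00-11:25, 14:10-17:05 (add 5h to convert from UTC-5).
Keanu ∩ Hiro: 09:10-10:35, 11:45-12:00, 13:10-16:55, 17:50-18:00.
Keanu ∩ Hiro ∩ Jonas: 09:10-10:35, 11:45-12:00, 13:15-16:55, 17:50-18:00.
Keanu ∩ Hiro ∩ Jonas ∩ Oliver: 09:10-10:35, 13:30-16:55, 17:50-18:00.
Keanu ∩ Hiro ∩ Jonas ∩ Oliver ∩ Oona: 09:35-10:35, 14:05-16:00, 16:05-16:55.
Keanu ∩ Hiro ∩ Jonas ∩ Oliver ∩ Oona ∩ Ravi: 09:35-10:35, 14:10-16:00, 16:05-16:55.
Summing the common windows: 60 + 110 + 50 = 220 minutes.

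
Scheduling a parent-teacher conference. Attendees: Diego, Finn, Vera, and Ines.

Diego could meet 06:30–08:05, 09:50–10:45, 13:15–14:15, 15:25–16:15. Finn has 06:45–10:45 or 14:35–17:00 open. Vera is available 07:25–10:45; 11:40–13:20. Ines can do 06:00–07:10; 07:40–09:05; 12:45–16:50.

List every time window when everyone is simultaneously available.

Diego ∩ Finn: 06:45-08:05, 09:50-10:45, 15:25-16:15.
Diego ∩ Finn ∩ Vera: 07:25-08:05, 09:50-10:45.
Diego ∩ Finn ∩ Vera ∩ Ines: 07:40-08:05.
So the common availability across everyone is 07:40-08:05.

07:40-08:05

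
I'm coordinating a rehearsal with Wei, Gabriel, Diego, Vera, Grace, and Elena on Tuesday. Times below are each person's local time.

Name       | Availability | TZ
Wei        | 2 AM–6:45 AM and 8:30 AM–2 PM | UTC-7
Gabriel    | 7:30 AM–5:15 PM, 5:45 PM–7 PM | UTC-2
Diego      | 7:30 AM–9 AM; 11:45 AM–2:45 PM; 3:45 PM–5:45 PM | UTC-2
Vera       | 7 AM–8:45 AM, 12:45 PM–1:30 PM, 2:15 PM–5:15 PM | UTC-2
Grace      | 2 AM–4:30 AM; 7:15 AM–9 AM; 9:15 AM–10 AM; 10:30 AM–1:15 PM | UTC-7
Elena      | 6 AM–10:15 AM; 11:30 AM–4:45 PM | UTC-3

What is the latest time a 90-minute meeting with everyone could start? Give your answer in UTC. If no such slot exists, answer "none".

17:45

Wei in UTC: 09:00-13:45, 15:30-21:00 (add 7h to convert from UTC-7).
Gabriel in UTC: 09:30-19:15, 19:45-21:00 (add 2h to convert from UTC-2).
Diego in UTC: 09:30-11:00, 13:45-16:45, 17:45-19:45 (add 2h to convert from UTC-2).
Vera in UTC: 09:00-10:45, 14:45-15:30, 16:15-19:15 (add 2h to convert from UTC-2).
Grace in UTC: 09:00-11:30, 14:15-16:00, 16:15-17:00, 17:30-20:15 (add 7h to convert from UTC-7).
Elena in UTC: 09:00-13:15, 14:30-19:45 (add 3h to convert from UTC-3).
Wei ∩ Gabriel: 09:30-13:45, 15:30-19:15, 19:45-21:00.
Wei ∩ Gabriel ∩ Diego: 09:30-11:00, 15:30-16:45, 17:45-19:15.
Wei ∩ Gabriel ∩ Diego ∩ Vera: 09:30-10:45, 16:15-16:45, 17:45-19:15.
Wei ∩ Gabriel ∩ Diego ∩ Vera ∩ Grace: 09:30-10:45, 16:15-16:45, 17:45-19:15.
Wei ∩ Gabriel ∩ Diego ∩ Vera ∩ Grace ∩ Elena: 09:30-10:45, 16:15-16:45, 17:45-19:15.
Those are the intersection windows.
The last common window of at least 90 minutes is 17:45-19:15; a 90-minute meeting can start as late as 17:45 and still end by 19:15.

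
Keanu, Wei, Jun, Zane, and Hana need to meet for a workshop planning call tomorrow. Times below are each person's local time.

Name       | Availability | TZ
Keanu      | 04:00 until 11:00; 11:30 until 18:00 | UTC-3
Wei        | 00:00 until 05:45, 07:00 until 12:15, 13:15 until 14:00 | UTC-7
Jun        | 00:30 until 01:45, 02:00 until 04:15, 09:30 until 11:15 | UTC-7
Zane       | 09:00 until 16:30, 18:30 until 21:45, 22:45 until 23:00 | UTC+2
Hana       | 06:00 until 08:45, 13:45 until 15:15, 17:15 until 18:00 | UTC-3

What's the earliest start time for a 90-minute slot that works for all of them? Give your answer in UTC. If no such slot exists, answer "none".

Keanu in UTC: 07:00-14:00, 14:30-21:00 (add 3h to convert from UTC-3).
Wei in UTC: 07:00-12:45, 14:00-19:15, 20:15-21:00 (add 7h to convert from UTC-7).
Jun in UTC: 07:30-08:45, 09:00-11:15, 16:30-18:15 (add 7h to convert from UTC-7).
Zane in UTC: 07:00-14:30, 16:30-19:45, 20:45-21:00 (subtract 2h to convert from UTC+2).
Hana in UTC: 09:00-11:45, 16:45-18:15, 20:15-21:00 (add 3h to convert from UTC-3).
Keanu ∩ Wei: 07:00-12:45, 14:30-19:15, 20:15-21:00.
Keanu ∩ Wei ∩ Jun: 07:30-08:45, 09:00-11:15, 16:30-18:15.
Keanu ∩ Wei ∩ Jun ∩ Zane: 07:30-08:45, 09:00-11:15, 16:30-18:15.
Keanu ∩ Wei ∩ Jun ∩ Zane ∩ Hana: 09:00-11:15, 16:45-18:15.
The first common window of at least 90 minutes is 09:00-11:15, so the earliest start is 09:00.

09:00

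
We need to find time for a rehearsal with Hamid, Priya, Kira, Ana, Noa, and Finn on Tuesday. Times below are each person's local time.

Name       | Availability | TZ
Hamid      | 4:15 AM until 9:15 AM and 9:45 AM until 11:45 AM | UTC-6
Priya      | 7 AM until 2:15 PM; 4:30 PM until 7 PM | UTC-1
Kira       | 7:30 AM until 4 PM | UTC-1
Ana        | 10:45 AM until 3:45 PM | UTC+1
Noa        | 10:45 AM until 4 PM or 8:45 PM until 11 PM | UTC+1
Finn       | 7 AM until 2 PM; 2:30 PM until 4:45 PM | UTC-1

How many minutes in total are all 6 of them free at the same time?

270

Hamid in UTC: 10:15-15:15, 15:45-17:45 (add 6h to convert from UTC-6).
Priya in UTC: 08:00-15:15, 17:30-20:00 (add 1h to convert from UTC-1).
Kira in UTC: 08:30-17:00 (add 1h to convert from UTC-1).
Ana in UTC: 09:45-14:45 (subtract 1h to convert from UTC+1).
Noa in UTC: 09:45-15:00, 19:45-22:00 (subtract 1h to convert from UTC+1).
Finn in UTC: 08:00-15:00, 15:30-17:45 (add 1h to convert from UTC-1).
Hamid ∩ Priya: 10:15-15:15, 17:30-17:45.
Hamid ∩ Priya ∩ Kira: 10:15-15:15.
Hamid ∩ Priya ∩ Kira ∩ Ana: 10:15-14:45.
Hamid ∩ Priya ∩ Kira ∩ Ana ∩ Noa: 10:15-14:45.
Hamid ∩ Priya ∩ Kira ∩ Ana ∩ Noa ∩ Finn: 10:15-14:45.
That's a single block of 270 minutes.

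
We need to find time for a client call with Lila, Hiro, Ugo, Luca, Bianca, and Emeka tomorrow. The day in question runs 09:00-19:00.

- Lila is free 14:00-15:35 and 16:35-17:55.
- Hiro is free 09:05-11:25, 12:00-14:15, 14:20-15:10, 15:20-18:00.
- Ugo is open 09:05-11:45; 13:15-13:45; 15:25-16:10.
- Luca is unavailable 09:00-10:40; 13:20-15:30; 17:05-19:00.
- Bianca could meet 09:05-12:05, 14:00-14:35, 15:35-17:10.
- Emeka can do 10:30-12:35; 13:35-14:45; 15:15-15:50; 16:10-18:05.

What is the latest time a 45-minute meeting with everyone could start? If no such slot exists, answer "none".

Lila free: 14:00-15:35, 16:35-17:55.
Hiro free: 09:05-11:25, 12:00-14:15, 14:20-15:10, 15:20-18:00.
Ugo free: 09:05-11:45, 13:15-13:45, 15:25-16:10.
Luca free: 10:40-13:20, 15:30-17:05 (invert busy blocks within the working day).
Bianca free: 09:05-12:05, 14:00-14:35, 15:35-17:10.
Emeka free: 10:30-12:35, 13:35-14:45, 15:15-15:50, 16:10-18:05.
Lila ∩ Hiro: 14:00-14:15, 14:20-15:10, 15:20-15:35, 16:35-17:55.
Lila ∩ Hiro ∩ Ugo: 15:25-15:35.
Lila ∩ Hiro ∩ Ugo ∩ Luca: 15:30-15:35.
Lila ∩ Hiro ∩ Ugo ∩ Luca ∩ Bianca: ∅.
Lila ∩ Hiro ∩ Ugo ∩ Luca ∩ Bianca ∩ Emeka: ∅.
There is no time when everyone is free.
No common window is at least 45 minutes long.

none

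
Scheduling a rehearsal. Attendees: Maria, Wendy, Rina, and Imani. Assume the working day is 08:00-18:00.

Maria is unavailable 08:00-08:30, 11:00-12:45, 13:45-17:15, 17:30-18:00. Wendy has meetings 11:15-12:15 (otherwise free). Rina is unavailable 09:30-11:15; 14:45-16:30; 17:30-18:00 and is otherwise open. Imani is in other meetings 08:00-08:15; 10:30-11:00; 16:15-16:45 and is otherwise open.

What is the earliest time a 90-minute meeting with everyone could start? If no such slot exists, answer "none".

Maria free: 08:30-11:00, 12:45-13:45, 17:15-17:30 (invert busy blocks within the working day).
Wendy free: 08:00-11:15, 12:15-18:00 (invert busy blocks within the working day).
Rina free: 08:00-09:30, 11:15-14:45, 16:30-17:30 (invert busy blocks within the working day).
Imani free: 08:15-10:30, 11:00-16:15, 16:45-18:00 (invert busy blocks within the working day).
Maria ∩ Wendy: 08:30-11:00, 12:45-13:45, 17:15-17:30.
Maria ∩ Wendy ∩ Rina: 08:30-09:30, 12:45-13:45, 17:15-17:30.
Maria ∩ Wendy ∩ Rina ∩ Imani: 08:30-09:30, 12:45-13:45, 17:15-17:30.
Those are the intersection windows.
No common window is at least 90 minutes long.

none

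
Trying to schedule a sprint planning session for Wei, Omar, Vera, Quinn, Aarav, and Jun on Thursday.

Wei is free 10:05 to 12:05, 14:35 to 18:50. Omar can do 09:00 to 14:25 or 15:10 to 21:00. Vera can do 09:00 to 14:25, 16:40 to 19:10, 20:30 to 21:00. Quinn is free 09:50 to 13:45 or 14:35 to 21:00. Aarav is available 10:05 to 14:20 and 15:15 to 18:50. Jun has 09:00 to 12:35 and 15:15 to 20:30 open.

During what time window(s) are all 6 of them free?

Wei ∩ Omar: 10:05-12:05, 15:10-18:50.
Wei ∩ Omar ∩ Vera: 10:05-12:05, 16:40-18:50.
Wei ∩ Omar ∩ Vera ∩ Quinn: 10:05-12:05, 16:40-18:50.
Wei ∩ Omar ∩ Vera ∩ Quinn ∩ Aarav: 10:05-12:05, 16:40-18:50.
Wei ∩ Omar ∩ Vera ∩ Quinn ∩ Aarav ∩ Jun: 10:05-12:05, 16:40-18:50.
Those are the intersection windows.

10:05-12:05, 16:40-18:50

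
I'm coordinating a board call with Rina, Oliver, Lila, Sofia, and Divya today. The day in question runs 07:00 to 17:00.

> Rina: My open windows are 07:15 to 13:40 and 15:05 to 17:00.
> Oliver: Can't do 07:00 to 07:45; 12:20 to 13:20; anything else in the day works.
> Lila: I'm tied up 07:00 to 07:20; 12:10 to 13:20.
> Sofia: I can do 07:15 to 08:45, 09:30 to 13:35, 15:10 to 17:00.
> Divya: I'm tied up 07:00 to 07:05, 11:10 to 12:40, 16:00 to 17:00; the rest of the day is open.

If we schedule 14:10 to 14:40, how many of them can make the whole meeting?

3

Rina free: 07:15-13:40, 15:05-17:00.
Oliver free: 07:45-12:20, 13:20-17:00 (invert busy blocks within the working day).
Lila free: 07:20-12:10, 13:20-17:00 (invert busy blocks within the working day).
Sofia free: 07:15-08:45, 09:30-13:35, 15:10-17:00.
Divya free: 07:05-11:10, 12:40-16:00 (invert busy blocks within the working day).
Oliver, Lila, and Divya can make the full 14:10-14:40 slot — that's 3.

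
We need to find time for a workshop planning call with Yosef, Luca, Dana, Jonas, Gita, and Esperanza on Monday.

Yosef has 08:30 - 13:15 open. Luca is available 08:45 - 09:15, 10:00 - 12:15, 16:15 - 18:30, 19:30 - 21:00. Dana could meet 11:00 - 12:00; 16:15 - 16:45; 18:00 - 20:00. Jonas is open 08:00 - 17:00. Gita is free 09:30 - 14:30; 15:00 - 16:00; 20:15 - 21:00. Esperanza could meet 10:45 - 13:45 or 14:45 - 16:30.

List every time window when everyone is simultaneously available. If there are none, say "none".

11:00-12:00

Yosef ∩ Luca: 08:45-09:15, 10:00-12:15.
Yosef ∩ Luca ∩ Dana: 11:00-12:00.
Yosef ∩ Luca ∩ Dana ∩ Jonas: 11:00-12:00.
Yosef ∩ Luca ∩ Dana ∩ Jonas ∩ Gita: 11:00-12:00.
Yosef ∩ Luca ∩ Dana ∩ Jonas ∩ Gita ∩ Esperanza: 11:00-12:00.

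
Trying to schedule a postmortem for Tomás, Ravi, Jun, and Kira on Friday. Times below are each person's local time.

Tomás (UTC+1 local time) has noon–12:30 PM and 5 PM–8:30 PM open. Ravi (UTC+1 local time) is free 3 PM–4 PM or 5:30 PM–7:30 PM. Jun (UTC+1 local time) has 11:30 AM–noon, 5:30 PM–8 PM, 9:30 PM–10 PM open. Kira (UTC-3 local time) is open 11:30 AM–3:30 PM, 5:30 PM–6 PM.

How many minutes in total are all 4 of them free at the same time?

Tomás in UTC: 11:00-11:30, 16:00-19:30 (subtract 1h to convert from UTC+1).
Ravi in UTC: 14:00-15:00, 16:30-18:30 (subtract 1h to convert from UTC+1).
Jun in UTC: 10:30-11:00, 16:30-19:00, 20:30-21:00 (subtract 1h to convert from UTC+1).
Kira in UTC: 14:30-18:30, 20:30-21:00 (add 3h to convert from UTC-3).
Tomás ∩ Ravi: 16:30-18:30.
Tomás ∩ Ravi ∩ Jun: 16:30-18:30.
Tomás ∩ Ravi ∩ Jun ∩ Kira: 16:30-18:30.
That's a single block of 120 minutes.

120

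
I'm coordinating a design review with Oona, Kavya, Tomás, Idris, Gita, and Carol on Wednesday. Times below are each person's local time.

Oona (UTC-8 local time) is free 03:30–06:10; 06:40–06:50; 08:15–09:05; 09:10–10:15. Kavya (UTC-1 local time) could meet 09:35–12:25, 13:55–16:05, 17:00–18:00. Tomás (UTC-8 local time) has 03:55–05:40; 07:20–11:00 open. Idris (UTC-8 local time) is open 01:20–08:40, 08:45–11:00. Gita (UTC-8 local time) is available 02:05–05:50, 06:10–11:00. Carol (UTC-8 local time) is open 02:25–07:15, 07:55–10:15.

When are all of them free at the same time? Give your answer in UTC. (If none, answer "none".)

11:55-13:25, 16:15-16:40, 16:45-17:05, 18:00-18:15

Oona in UTC: 11:30-14:10, 14:40-14:50, 16:15-17:05, 17:10-18:15 (add 8h to convert from UTC-8).
Kavya in UTC: 10:35-13:25, 14:55-17:05, 18:00-19:00 (add 1h to convert from UTC-1).
Tomás in UTC: 11:55-13:40, 15:20-19:00 (add 8h to convert from UTC-8).
Idris in UTC: 09:20-16:40, 16:45-19:00 (add 8h to convert from UTC-8).
Gita in UTC: 10:05-13:50, 14:10-19:00 (add 8h to convert from UTC-8).
Carol in UTC: 10:25-15:15, 15:55-18:15 (add 8h to convert from UTC-8).
Oona ∩ Kavya: 11:30-13:25, 16:15-17:05, 18:00-18:15.
Oona ∩ Kavya ∩ Tomás: 11:55-13:25, 16:15-17:05, 18:00-18:15.
Oona ∩ Kavya ∩ Tomás ∩ Idris: 11:55-13:25, 16:15-16:40, 16:45-17:05, 18:00-18:15.
Oona ∩ Kavya ∩ Tomás ∩ Idris ∩ Gita: 11:55-13:25, 16:15-16:40, 16:45-17:05, 18:00-18:15.
Oona ∩ Kavya ∩ Tomás ∩ Idris ∩ Gita ∩ Carol: 11:55-13:25, 16:15-16:40, 16:45-17:05, 18:00-18:15.
Those are the intersection windows.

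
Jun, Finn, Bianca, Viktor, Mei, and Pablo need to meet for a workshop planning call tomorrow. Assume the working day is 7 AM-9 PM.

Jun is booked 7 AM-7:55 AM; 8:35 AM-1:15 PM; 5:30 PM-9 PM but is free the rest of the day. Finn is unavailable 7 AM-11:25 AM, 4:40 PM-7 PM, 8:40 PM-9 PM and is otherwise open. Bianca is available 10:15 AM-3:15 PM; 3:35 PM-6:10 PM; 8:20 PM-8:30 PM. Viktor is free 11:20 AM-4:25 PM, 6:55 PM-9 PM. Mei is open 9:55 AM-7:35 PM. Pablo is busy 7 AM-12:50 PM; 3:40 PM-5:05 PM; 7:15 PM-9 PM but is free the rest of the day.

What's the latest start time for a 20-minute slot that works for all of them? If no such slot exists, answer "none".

14:55

Jun free: 07:55-08:35, 13:15-17:30 (invert busy blocks within the working day).
Finn free: 11:25-16:40, 19:00-20:40 (invert busy blocks within the working day).
Bianca free: 10:15-15:15, 15:35-18:10, 20:20-20:30.
Viktor free: 11:20-16:25, 18:55-21:00.
Mei free: 09:55-19:35.
Pablo free: 12:50-15:40, 17:05-19:15 (invert busy blocks within the working day).
Jun ∩ Finn: 13:15-16:40.
Jun ∩ Finn ∩ Bianca: 13:15-15:15, 15:35-16:40.
Jun ∩ Finn ∩ Bianca ∩ Viktor: 13:15-15:15, 15:35-16:25.
Jun ∩ Finn ∩ Bianca ∩ Viktor ∩ Mei: 13:15-15:15, 15:35-16:25.
Jun ∩ Finn ∩ Bianca ∩ Viktor ∩ Mei ∩ Pablo: 13:15-15:15, 15:35-15:40.
Those are the intersection windows.
The last common window of at least 20 minutes is 13:15-15:15; a 20-minute meeting can start as late as 14:55 and still end by 15:15.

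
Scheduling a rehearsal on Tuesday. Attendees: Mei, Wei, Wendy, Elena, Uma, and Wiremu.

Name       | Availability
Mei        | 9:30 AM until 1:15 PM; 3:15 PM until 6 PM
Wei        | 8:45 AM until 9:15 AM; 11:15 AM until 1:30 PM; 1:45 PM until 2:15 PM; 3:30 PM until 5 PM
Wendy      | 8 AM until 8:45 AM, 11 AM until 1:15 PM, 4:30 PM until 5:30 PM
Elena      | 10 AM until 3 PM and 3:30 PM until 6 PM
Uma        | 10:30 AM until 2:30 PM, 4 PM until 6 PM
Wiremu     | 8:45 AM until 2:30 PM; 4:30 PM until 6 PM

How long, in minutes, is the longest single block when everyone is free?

Mei ∩ Wei: 11:15-13:15, 15:30-17:00.
Mei ∩ Wei ∩ Wendy: 11:15-13:15, 16:30-17:00.
Mei ∩ Wei ∩ Wendy ∩ Elena: 11:15-13:15, 16:30-17:00.
Mei ∩ Wei ∩ Wendy ∩ Elena ∩ Uma: 11:15-13:15, 16:30-17:00.
Mei ∩ Wei ∩ Wendy ∩ Elena ∩ Uma ∩ Wiremu: 11:15-13:15, 16:30-17:00.
The longest is 11:15-13:15 at 120 minutes.

120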